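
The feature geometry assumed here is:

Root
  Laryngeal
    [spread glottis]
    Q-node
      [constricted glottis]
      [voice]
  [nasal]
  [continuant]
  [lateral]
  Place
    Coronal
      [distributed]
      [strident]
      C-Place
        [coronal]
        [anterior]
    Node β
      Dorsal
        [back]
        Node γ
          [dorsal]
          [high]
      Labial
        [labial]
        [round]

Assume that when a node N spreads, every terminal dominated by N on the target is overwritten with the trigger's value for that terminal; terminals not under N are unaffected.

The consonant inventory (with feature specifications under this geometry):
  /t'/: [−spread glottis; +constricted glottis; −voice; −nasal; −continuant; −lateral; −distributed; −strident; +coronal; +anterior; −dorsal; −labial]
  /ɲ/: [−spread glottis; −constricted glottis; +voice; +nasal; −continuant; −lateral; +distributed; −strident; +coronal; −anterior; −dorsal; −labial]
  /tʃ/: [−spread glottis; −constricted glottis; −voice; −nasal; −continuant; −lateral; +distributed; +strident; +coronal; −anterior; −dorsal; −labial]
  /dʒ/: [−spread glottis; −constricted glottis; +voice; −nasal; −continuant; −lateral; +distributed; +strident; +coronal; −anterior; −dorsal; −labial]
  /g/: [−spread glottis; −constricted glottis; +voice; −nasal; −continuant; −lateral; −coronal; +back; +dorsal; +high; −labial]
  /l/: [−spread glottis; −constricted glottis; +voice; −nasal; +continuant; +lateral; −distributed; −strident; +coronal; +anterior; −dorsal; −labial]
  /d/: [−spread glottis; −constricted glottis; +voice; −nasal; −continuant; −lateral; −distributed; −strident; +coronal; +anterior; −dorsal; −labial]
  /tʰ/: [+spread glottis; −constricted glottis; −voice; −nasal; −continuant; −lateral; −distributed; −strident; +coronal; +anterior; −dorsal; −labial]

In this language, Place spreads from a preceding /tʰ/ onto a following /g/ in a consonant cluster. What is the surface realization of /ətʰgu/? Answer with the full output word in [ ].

The Place node dominates the terminals [distributed], [strident], [coronal], [anterior], [back], [dorsal], [high], [labial], [round].
Spreading Place from /tʰ/ onto /g/ replaces those values with /tʰ/'s: [−distributed], [−strident], [+coronal], [+anterior], [−dorsal], [−labial]. Features outside Place ([spread glottis], [constricted glottis], [voice], …) stay as in /g/.
Among the inventory, only /d/ has exactly this specification, giving the surface form [ətʰdu].

[ətʰdu]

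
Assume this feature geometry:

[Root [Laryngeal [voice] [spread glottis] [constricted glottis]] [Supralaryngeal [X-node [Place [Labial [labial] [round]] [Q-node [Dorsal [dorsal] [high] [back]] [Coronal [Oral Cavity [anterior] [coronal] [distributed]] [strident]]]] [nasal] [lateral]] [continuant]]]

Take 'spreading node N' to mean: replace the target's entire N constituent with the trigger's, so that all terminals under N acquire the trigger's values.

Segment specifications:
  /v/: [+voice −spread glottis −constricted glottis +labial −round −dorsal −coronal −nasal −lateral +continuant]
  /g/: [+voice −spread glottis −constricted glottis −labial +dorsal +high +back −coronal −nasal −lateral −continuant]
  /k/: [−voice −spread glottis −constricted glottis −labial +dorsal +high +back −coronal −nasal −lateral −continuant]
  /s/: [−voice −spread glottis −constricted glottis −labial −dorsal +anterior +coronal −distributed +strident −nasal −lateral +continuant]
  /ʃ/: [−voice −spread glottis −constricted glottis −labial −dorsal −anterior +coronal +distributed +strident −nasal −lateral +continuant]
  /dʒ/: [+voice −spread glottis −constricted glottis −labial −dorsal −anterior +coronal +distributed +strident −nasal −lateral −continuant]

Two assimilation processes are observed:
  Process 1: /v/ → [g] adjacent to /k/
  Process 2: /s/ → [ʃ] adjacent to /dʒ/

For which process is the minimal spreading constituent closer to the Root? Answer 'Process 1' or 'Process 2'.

Process 1

Process 1 alters [continuant], [labial], [round], [dorsal], [high], [back]; the lowest common ancestor is Supralaryngeal (depth 1 from Root).
Process 2: the features that change are [anterior], [distributed]; the minimal node is Oral Cavity (depth 6).
Supralaryngeal (depth 1) sits above Oral Cavity (depth 6), making Process 1 the one with the higher spreading node.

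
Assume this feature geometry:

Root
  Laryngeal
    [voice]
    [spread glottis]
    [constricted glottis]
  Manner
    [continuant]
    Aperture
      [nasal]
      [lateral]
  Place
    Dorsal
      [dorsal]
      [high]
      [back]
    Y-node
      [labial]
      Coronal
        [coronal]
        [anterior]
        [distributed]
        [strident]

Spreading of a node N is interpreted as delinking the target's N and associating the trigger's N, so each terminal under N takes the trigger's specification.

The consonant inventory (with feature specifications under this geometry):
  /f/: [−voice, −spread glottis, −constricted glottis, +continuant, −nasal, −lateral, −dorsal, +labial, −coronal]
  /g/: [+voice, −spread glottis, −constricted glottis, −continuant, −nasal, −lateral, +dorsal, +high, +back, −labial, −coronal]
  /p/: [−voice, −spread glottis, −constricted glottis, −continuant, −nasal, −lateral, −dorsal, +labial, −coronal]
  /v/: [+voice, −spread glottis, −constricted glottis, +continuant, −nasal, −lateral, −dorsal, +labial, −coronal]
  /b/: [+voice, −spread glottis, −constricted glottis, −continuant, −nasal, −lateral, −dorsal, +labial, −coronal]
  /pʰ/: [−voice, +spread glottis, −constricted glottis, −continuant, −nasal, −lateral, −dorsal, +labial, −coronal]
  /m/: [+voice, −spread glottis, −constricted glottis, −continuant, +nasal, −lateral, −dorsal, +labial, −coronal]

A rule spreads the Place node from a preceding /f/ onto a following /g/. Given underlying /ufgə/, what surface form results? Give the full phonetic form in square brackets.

The Place node dominates the terminals [dorsal], [high], [back], [labial], [coronal], [anterior], [distributed], [strident].
Spreading Place from /f/ onto /g/ replaces those values with /f/'s: [−dorsal], [+labial], [−coronal]. Features outside Place ([voice], [spread glottis], [constricted glottis], …) stay as in /g/.
This feature bundle is that of [b], so /ufgə/ surfaces as [ufbə].

[ufbə]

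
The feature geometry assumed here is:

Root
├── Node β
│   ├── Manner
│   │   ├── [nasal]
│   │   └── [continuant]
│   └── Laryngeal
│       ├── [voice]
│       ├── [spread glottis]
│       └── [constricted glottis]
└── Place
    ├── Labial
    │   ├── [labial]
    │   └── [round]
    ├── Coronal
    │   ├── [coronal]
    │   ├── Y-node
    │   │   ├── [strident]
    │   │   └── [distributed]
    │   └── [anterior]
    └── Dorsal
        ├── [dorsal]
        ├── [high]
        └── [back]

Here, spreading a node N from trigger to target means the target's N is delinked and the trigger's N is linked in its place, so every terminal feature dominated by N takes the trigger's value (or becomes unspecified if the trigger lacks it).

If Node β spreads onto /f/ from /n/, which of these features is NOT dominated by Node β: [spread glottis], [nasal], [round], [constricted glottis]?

[round]

Under this geometry, Node β contains [nasal], [continuant], [voice], [spread glottis], [constricted glottis].
Spreading Node β replaces [constricted glottis], [nasal], [spread glottis] with the trigger's values, since each sits inside the Node β constituent.
[round] is not within the Node β subtree (it hangs from Labial), so /f/'s [round] value survives.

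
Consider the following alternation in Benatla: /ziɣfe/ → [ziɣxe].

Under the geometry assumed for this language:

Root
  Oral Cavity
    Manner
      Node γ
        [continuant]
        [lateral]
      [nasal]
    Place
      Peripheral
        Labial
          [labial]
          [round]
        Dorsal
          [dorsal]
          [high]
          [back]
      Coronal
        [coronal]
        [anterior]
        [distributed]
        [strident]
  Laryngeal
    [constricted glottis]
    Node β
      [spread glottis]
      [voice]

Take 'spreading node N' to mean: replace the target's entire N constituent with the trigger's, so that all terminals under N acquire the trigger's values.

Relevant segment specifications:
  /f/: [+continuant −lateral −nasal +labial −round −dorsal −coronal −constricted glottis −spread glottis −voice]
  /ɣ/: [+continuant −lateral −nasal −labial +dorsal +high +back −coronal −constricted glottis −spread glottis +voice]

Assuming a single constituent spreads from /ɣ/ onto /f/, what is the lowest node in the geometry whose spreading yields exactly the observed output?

Peripheral

/f/ and [x] differ in [labial], [round], [dorsal], [high], [back]; every other specified feature is identical.
These terminals are all dominated by Peripheral, and no proper subconstituent of Peripheral covers them all; Peripheral is their lowest common ancestor.
Delinking /f/'s Peripheral and associating /ɣ/'s Peripheral gives precisely the feature bundle of [x].
[voice], a feature on which the two segments disagree outside Peripheral, is unchanged — nothing dominating it spread, and Peripheral is the minimal sufficient constituent.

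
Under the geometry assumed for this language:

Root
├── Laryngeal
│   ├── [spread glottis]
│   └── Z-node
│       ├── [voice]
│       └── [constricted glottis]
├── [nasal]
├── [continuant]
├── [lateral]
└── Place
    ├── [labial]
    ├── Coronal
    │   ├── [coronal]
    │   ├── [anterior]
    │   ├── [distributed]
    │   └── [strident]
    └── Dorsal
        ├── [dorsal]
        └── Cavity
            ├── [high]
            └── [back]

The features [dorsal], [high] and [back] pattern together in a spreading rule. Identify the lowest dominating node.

Dorsal

[dorsal] lies under Dorsal (below Place).
[high] lies under Cavity (below Place).
[back] lies under Cavity (below Place).
The lowest node appearing on every path is Dorsal; each proper daughter of Dorsal fails to dominate at least one of the listed features.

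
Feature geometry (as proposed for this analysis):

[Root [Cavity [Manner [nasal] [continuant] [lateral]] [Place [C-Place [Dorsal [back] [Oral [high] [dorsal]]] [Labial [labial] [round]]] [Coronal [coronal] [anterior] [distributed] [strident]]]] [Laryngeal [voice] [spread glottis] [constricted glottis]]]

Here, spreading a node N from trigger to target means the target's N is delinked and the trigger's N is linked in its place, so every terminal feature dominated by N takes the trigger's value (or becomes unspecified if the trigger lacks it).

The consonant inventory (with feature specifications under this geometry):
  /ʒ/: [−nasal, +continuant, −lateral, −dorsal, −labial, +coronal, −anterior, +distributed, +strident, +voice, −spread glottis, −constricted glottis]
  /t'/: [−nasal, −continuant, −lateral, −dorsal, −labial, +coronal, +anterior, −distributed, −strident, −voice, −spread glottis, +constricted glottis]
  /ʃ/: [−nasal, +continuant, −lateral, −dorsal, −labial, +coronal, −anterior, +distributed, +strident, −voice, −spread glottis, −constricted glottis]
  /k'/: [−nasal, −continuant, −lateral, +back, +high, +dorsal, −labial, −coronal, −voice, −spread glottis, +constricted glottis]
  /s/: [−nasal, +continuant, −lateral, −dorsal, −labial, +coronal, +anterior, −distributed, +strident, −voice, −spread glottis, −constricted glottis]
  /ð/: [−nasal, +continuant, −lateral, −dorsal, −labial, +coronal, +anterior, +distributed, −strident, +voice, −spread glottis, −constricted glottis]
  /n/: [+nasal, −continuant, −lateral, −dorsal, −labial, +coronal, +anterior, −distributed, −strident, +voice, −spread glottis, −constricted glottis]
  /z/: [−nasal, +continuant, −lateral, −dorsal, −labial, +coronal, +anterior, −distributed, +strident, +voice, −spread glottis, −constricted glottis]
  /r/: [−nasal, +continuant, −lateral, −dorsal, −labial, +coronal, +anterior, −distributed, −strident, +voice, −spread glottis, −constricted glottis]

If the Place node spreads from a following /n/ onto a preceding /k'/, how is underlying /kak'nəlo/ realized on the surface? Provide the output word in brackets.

[kat'nəlo]

Place immediately or transitively dominates [back], [high], [dorsal], [labial], [round], [coronal], [anterior], [distributed], [strident].
After delinking /k'/'s Place and linking /n/'s, the affected terminals become [−dorsal], [−labial], [+coronal], [+anterior], [−distributed], [−strident]; [nasal], [continuant], [lateral], … (outside Place) are retained from /k'/.
Among the inventory, only /t'/ has exactly this specification, giving the surface form [kat'nəlo].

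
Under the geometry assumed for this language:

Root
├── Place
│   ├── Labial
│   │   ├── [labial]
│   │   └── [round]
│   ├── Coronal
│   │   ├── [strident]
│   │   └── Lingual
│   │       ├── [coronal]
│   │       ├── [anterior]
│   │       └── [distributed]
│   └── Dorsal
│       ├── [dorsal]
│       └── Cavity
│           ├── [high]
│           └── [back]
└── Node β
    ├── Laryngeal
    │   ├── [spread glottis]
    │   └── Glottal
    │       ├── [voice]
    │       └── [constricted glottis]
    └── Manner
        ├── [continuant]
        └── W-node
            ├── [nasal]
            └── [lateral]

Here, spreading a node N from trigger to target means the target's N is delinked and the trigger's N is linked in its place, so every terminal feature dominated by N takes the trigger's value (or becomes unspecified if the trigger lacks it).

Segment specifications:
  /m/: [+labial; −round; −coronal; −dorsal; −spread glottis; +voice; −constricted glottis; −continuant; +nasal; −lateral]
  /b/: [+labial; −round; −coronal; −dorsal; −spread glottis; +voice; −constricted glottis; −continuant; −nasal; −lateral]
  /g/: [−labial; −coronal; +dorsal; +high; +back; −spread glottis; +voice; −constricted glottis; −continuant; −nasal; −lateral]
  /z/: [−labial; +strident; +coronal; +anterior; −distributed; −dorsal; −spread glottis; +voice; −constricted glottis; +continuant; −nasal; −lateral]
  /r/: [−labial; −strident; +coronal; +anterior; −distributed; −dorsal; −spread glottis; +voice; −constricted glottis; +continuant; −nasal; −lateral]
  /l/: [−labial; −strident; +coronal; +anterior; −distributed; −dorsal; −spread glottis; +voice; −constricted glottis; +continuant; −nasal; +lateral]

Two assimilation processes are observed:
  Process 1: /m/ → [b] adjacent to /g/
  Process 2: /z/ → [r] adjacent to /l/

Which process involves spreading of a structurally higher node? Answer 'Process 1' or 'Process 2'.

In Process 1, [nasal] changes, so the minimal spreading node is [nasal] at depth 4.
In Process 2, [strident] changes, so the minimal spreading node is [strident] at depth 3.
[strident] (depth 3) sits above [nasal] (depth 4), making Process 2 the one with the higher spreading node.

Process 2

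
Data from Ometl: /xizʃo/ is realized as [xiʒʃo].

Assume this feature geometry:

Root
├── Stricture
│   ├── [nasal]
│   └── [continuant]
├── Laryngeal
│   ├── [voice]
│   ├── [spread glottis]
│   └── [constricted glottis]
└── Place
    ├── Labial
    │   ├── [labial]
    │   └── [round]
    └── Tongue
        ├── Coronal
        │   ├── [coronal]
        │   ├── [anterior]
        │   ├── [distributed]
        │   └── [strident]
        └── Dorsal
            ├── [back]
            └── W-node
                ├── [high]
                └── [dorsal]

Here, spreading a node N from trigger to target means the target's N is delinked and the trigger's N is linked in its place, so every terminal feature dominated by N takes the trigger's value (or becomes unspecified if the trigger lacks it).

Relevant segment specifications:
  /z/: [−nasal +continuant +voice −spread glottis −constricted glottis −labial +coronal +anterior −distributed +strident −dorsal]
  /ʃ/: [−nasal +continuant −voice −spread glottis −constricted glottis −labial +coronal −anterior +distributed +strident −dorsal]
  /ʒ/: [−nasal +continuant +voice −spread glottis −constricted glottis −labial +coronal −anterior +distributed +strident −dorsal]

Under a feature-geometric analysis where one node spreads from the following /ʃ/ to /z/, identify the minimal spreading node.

Coronal

/z/ and [ʒ] differ in [anterior], [distributed]; every other specified feature is identical.
These terminals are all dominated by Coronal, and no proper subconstituent of Coronal covers them all; Coronal is their lowest common ancestor.
If Coronal spreads, every terminal under it takes /ʃ/'s value, producing [ʒ] as observed.
[voice], a feature on which the two segments disagree outside Coronal, is unchanged — nothing dominating it spread, and Coronal is the minimal sufficient constituent.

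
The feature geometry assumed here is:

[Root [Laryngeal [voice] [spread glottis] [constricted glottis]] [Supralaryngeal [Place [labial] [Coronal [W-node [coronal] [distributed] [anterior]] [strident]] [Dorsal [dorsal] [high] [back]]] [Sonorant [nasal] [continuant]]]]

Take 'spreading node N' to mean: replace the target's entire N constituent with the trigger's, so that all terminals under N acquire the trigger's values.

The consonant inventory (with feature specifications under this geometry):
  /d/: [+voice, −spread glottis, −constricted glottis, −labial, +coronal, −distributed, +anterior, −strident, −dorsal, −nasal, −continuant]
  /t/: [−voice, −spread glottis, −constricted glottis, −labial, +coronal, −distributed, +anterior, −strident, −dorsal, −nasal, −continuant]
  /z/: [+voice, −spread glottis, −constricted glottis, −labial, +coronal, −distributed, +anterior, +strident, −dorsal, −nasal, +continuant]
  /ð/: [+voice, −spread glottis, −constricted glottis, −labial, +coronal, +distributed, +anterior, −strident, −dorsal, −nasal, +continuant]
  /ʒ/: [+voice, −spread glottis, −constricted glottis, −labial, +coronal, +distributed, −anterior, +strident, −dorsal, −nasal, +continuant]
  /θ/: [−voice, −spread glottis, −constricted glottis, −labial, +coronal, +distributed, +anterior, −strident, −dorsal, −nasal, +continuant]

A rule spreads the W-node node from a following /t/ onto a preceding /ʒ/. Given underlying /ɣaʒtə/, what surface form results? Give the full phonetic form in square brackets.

W-node immediately or transitively dominates [coronal], [distributed], [anterior].
The target acquires /t/'s values for everything under W-node — [+coronal], [−distributed], [+anterior] — while keeping its own [voice], [spread glottis], [constricted glottis], ….
This feature bundle is that of [z], so /ɣaʒtə/ surfaces as [ɣaztə].

[ɣaztə]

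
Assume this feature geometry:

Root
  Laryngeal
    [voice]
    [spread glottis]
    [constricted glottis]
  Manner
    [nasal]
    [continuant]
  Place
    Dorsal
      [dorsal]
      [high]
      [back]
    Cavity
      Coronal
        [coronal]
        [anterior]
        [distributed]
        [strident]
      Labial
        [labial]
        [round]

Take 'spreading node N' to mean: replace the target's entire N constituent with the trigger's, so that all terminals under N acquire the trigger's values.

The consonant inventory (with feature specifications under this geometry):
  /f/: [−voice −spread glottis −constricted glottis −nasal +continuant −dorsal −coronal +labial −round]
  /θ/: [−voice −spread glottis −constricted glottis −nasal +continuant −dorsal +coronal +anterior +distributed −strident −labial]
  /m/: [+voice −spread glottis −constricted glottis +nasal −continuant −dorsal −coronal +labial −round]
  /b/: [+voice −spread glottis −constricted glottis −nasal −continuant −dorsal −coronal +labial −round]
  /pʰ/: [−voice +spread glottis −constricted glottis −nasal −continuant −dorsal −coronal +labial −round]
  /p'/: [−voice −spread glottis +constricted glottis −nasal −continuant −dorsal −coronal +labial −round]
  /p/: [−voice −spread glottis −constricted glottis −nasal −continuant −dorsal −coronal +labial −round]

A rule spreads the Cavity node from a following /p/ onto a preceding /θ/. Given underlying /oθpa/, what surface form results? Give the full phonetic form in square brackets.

The Cavity node dominates the terminals [coronal], [anterior], [distributed], [strident], [labial], [round].
Spreading Cavity from /p/ onto /θ/ replaces those values with /p/'s: [−coronal], [+labial], [−round]. Features outside Cavity ([voice], [spread glottis], [constricted glottis], …) stay as in /θ/.
Among the inventory, only /f/ has exactly this specification, giving the surface form [ofpa].

[ofpa]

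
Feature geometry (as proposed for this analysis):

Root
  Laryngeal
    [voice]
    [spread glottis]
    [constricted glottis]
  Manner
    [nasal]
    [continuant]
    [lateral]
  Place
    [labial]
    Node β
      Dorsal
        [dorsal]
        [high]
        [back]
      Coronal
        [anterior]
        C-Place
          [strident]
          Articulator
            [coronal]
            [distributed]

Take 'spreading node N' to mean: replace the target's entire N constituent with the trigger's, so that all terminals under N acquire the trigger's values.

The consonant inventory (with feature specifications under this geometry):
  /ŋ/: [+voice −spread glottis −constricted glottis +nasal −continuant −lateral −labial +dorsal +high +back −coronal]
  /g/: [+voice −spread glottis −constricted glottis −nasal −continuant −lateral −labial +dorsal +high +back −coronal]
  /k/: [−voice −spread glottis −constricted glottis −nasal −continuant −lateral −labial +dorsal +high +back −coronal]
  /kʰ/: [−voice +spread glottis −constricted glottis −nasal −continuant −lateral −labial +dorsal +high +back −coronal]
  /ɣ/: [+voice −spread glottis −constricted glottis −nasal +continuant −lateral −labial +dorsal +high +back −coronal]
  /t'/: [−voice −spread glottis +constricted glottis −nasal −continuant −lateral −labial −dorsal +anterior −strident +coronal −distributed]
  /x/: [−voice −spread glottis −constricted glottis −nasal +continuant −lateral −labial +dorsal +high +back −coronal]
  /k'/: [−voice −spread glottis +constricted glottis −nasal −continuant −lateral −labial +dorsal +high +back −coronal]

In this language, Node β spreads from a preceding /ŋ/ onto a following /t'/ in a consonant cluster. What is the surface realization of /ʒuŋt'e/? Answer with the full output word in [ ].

Node β immediately or transitively dominates [dorsal], [high], [back], [anterior], [strident], [coronal], [distributed].
Spreading Node β from /ŋ/ onto /t'/ replaces those values with /ŋ/'s: [+dorsal], [+high], [+back], [−coronal]. Features outside Node β ([voice], [spread glottis], [constricted glottis], …) stay as in /t'/.
Among the inventory, only /k'/ has exactly this specification, giving the surface form [ʒuŋk'e].

[ʒuŋk'e]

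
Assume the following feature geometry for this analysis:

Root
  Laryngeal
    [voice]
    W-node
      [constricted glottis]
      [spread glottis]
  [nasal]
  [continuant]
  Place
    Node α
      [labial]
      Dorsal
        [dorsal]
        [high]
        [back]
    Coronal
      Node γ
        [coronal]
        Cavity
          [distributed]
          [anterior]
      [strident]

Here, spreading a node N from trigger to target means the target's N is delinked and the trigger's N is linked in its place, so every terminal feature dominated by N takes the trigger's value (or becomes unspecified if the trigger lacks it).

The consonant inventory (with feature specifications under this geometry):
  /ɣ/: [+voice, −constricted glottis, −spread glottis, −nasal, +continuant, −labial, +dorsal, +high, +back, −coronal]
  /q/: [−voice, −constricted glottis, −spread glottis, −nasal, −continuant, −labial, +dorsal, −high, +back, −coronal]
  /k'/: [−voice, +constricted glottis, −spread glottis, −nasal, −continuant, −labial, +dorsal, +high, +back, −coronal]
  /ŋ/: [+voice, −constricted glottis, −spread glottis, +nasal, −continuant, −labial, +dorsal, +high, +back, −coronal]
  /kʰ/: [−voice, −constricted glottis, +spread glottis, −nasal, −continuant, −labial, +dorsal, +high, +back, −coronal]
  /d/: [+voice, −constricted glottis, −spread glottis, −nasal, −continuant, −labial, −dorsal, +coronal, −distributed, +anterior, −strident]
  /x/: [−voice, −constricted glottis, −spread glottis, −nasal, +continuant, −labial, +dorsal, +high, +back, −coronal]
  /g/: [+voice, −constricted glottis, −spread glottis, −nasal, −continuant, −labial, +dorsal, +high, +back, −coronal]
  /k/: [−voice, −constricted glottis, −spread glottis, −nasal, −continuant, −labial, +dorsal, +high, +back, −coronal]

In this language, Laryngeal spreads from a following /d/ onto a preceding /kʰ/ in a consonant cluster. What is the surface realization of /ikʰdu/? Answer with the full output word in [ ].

[igdu]

Terminals under Laryngeal in this geometry: [voice], [constricted glottis], [spread glottis].
Spreading Laryngeal from /d/ onto /kʰ/ replaces those values with /d/'s: [+voice], [−constricted glottis], [−spread glottis]. Features outside Laryngeal ([nasal], [continuant], [labial], …) stay as in /kʰ/.
Among the inventory, only /g/ has exactly this specification, giving the surface form [igdu].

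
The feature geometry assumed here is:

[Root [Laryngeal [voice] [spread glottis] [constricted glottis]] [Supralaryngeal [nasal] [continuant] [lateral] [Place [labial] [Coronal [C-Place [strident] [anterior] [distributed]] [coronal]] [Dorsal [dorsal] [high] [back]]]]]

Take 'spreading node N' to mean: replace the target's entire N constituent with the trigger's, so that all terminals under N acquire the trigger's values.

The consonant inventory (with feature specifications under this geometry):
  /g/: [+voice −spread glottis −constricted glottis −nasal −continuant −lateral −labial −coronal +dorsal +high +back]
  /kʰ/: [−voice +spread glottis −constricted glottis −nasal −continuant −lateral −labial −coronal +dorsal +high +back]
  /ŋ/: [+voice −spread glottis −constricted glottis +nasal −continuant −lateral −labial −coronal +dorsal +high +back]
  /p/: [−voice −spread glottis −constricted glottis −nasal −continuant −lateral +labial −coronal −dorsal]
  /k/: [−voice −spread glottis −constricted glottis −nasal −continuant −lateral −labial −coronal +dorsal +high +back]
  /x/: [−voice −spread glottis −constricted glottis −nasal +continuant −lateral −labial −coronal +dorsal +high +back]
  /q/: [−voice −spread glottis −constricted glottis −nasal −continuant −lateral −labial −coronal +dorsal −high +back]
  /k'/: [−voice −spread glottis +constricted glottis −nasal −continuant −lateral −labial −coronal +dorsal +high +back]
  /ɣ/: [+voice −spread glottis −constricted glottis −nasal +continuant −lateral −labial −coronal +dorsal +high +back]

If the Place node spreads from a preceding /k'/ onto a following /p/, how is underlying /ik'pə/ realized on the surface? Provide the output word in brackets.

Terminals under Place in this geometry: [labial], [strident], [anterior], [distributed], [coronal], [dorsal], [high], [back].
After delinking /p/'s Place and linking /k'/'s, the affected terminals become [−labial], [−coronal], [+dorsal], [+high], [+back]; [voice], [spread glottis], [constricted glottis], … (outside Place) are retained from /p/.
This feature bundle is that of [k], so /ik'pə/ surfaces as [ik'kə].

[ik'kə]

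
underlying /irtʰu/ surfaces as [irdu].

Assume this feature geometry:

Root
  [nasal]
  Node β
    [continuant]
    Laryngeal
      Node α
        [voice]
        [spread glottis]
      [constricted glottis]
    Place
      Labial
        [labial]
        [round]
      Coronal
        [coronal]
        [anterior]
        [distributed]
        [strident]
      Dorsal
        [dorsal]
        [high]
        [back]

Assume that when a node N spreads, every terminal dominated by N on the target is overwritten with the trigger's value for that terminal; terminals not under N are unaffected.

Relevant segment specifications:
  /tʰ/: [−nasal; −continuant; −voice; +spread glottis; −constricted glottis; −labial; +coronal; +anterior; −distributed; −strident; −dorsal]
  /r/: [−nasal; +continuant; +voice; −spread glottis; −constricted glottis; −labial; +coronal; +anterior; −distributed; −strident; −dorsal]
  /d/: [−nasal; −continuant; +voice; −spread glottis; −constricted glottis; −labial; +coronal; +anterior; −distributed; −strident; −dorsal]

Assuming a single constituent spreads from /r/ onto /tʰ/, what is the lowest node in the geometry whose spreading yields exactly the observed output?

Node α

Feature comparison: [voice], [spread glottis] differ between /tʰ/ and [d]; the remaining terminals match.
Tracing each changed feature up the tree, the paths first meet at Node α; any lower node misses at least one of them.
Delinking /tʰ/'s Node α and associating /r/'s Node α gives precisely the feature bundle of [d].
[continuant] stays as in /tʰ/ although /r/ differs there, so no node dominating it spread; among the remaining candidates Node α is the lowest that derives the output.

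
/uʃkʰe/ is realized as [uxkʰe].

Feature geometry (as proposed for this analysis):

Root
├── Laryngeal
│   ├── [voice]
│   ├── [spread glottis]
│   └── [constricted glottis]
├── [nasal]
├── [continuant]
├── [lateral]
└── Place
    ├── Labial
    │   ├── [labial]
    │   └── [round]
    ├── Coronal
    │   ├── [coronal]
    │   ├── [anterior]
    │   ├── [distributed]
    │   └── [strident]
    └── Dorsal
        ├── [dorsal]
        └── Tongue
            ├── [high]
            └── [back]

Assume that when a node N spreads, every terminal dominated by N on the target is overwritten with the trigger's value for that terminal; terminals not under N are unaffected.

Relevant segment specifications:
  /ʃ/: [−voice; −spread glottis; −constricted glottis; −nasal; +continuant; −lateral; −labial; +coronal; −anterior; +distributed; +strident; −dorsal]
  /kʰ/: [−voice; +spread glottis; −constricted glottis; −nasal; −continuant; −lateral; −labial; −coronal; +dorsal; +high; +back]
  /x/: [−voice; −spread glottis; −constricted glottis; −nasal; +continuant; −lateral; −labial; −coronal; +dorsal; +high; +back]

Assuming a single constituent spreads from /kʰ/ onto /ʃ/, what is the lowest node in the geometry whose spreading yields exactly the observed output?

/ʃ/ and [x] differ in [coronal], [anterior], [distributed], [strident], [dorsal], [high], [back]; every other specified feature is identical.
These terminals are all dominated by Place, and no proper subconstituent of Place covers them all; Place is their lowest common ancestor.
Delinking /ʃ/'s Place and associating /kʰ/'s Place gives precisely the feature bundle of [x].
[continuant], [spread glottis] — on which /kʰ/ differs from /ʃ/ — are unchanged, so Root cannot have spread; the constituent is no larger than Place.

Place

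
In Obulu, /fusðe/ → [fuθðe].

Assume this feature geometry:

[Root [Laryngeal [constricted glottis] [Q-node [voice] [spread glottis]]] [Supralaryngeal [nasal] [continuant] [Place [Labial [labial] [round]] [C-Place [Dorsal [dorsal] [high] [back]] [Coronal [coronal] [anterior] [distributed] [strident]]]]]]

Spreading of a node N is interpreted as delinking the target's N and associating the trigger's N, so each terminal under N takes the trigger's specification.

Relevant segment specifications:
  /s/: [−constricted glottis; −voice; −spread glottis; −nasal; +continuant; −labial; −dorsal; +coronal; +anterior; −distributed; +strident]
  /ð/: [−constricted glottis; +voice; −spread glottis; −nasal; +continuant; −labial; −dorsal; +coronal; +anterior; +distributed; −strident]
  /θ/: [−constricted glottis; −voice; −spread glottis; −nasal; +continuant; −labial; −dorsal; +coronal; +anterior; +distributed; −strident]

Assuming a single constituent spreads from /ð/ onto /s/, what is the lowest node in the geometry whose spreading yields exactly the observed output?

/s/ and [θ] differ in [distributed], [strident]; every other specified feature is identical.
The smallest constituent containing every changed terminal is Coronal — each of its daughters lacks at least one of the affected features.
Delinking /s/'s Coronal and associating /ð/'s Coronal gives precisely the feature bundle of [θ].
[voice] stays as in /s/ although /ð/ differs there, so no node dominating it spread; among the remaining candidates Coronal is the lowest that derives the output.

Coronal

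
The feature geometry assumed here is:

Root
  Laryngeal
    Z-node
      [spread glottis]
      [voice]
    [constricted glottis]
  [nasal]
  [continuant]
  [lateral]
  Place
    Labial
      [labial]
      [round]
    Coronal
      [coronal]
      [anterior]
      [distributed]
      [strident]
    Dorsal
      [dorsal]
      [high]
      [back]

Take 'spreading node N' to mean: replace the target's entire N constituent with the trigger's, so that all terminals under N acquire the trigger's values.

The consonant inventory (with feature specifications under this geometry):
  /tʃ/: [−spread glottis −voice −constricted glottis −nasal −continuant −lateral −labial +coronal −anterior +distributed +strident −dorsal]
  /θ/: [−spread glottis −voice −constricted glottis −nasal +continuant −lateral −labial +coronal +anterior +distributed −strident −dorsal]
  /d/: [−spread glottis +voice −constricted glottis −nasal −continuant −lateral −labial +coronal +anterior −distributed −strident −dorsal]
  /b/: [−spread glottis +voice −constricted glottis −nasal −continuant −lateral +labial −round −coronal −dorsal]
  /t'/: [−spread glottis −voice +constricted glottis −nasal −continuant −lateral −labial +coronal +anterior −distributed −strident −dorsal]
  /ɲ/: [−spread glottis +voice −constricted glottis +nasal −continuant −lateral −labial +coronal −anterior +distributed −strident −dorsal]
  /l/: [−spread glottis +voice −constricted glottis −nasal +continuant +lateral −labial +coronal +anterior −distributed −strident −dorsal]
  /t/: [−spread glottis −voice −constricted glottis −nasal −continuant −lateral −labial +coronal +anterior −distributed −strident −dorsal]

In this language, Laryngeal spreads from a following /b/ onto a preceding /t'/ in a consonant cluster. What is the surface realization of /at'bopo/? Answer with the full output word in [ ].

The Laryngeal node dominates the terminals [spread glottis], [voice], [constricted glottis].
After delinking /t'/'s Laryngeal and linking /b/'s, the affected terminals become [−spread glottis], [+voice], [−constricted glottis]; [nasal], [continuant], [lateral], … (outside Laryngeal) are retained from /t'/.
This feature bundle is that of [d], so /at'bopo/ surfaces as [adbopo].

[adbopo]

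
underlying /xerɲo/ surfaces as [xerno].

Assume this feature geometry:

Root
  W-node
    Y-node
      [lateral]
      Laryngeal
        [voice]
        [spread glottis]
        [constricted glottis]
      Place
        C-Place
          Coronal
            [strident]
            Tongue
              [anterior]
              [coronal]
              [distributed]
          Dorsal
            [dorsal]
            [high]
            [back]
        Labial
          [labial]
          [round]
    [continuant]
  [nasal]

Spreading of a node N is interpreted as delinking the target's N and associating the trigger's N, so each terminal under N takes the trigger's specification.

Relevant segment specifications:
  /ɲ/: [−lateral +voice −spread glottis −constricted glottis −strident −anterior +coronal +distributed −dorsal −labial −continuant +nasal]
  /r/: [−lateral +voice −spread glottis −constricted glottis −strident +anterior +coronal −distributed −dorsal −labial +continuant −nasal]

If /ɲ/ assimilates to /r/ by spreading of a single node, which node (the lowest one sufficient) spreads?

The alternation /ɲ/ → [n] changes [anterior], [distributed] and nothing else.
Tracing each changed feature up the tree, the paths first meet at Tongue; any lower node misses at least one of them.
Spreading Tongue from /r/ overwrites each of those terminals with /r/'s values, yielding exactly [n].
[nasal], [continuant] stay as in /ɲ/ although /r/ differs there, so no node dominating them spread; among the remaining candidates Tongue is the lowest that derives the output.

Tongue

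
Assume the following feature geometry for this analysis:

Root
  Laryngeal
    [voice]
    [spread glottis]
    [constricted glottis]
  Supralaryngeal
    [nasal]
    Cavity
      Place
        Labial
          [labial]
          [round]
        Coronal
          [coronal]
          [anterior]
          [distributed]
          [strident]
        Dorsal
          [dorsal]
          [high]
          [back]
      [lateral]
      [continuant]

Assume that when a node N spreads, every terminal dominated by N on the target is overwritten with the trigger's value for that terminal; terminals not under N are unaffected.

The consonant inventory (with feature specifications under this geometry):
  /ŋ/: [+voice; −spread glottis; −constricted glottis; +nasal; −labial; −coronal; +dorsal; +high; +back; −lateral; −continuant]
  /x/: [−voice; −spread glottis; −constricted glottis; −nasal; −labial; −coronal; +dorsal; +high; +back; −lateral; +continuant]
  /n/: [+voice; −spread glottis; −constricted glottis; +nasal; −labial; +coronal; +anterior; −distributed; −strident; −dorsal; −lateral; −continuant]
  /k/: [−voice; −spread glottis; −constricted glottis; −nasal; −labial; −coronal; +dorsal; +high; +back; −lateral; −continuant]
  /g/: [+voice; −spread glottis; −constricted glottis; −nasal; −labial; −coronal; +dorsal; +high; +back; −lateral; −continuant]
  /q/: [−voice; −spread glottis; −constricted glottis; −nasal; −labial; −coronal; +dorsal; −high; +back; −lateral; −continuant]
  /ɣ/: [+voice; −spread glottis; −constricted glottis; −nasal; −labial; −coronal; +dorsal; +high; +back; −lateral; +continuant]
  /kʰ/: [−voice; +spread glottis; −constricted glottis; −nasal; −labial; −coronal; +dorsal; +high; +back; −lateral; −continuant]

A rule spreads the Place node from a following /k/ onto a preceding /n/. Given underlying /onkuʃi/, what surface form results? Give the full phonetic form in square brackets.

[oŋkuʃi]

The Place node dominates the terminals [labial], [round], [coronal], [anterior], [distributed], [strident], [dorsal], [high], [back].
The target acquires /k/'s values for everything under Place — [−labial], [−coronal], [+dorsal], [+high], [+back] — while keeping its own [voice], [spread glottis], [constricted glottis], ….
This feature bundle is that of [ŋ], so /onkuʃi/ surfaces as [oŋkuʃi].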